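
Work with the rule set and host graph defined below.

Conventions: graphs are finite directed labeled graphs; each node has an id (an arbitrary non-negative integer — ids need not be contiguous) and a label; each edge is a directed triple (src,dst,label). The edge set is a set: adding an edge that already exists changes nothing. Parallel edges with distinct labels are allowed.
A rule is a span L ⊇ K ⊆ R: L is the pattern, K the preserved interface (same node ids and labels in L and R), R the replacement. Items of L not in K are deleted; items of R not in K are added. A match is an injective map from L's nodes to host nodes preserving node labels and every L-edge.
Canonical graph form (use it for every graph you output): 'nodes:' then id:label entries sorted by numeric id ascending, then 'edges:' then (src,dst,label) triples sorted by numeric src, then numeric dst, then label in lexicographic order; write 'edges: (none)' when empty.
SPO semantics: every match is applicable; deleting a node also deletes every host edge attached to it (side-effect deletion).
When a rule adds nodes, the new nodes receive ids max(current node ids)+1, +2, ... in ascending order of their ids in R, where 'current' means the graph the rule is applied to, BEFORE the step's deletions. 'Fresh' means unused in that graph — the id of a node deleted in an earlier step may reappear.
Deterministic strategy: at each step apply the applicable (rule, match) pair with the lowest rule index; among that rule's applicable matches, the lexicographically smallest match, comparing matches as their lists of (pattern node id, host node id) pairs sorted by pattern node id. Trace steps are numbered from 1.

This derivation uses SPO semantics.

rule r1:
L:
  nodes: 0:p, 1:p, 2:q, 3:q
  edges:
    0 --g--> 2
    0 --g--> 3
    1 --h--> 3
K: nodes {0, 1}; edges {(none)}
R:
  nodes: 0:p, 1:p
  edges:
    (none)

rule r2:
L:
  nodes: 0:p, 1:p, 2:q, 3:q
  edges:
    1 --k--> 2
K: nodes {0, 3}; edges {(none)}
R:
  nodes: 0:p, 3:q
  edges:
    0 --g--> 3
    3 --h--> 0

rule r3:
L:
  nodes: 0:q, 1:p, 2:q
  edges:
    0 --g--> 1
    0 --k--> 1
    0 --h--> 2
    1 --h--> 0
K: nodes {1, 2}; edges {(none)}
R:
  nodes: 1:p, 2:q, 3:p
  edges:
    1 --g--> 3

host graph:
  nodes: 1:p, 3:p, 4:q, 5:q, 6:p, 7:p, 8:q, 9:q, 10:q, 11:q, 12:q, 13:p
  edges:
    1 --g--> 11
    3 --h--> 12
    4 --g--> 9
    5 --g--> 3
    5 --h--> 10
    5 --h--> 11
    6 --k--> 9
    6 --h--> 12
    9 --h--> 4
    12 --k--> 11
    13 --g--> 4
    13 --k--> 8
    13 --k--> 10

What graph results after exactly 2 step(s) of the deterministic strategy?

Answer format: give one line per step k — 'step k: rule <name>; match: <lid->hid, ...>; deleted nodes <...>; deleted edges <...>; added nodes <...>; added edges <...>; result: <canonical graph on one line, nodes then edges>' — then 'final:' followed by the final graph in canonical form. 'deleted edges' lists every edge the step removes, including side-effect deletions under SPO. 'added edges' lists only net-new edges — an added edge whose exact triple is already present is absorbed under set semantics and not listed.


step 1: rule r2; match: 0->1, 1->6, 2->9, 3->4; deleted nodes 6, 9; deleted edges (4,9,g); (6,9,k); (6,12,h); (9,4,h); added nodes (none); added edges (1,4,g); (4,1,h); result: nodes: 1:p, 3:p, 4:q, 5:q, 7:p, 8:q, 10:q, 11:q, 12:q, 13:p edges: (1,4,g); (1,11,g); (3,12,h); (4,1,h); (5,3,g); (5,10,h); (5,11,h); (12,11,k); (13,4,g); (13,8,k); (13,10,k)
step 2: rule r2; match: 0->1, 1->13, 2->8, 3->4; deleted nodes 8, 13; deleted edges (13,4,g); (13,8,k); (13,10,k); added nodes (none); added edges (none); result: nodes: 1:p, 3:p, 4:q, 5:q, 7:p, 10:q, 11:q, 12:q edges: (1,4,g); (1,11,g); (3,12,h); (4,1,h); (5,3,g); (5,10,h); (5,11,h); (12,11,k)
final:
nodes: 1:p, 3:p, 4:q, 5:q, 7:p, 10:q, 11:q, 12:q
edges: (1,4,g); (1,11,g); (3,12,h); (4,1,h); (5,3,g); (5,10,h); (5,11,h); (12,11,k)


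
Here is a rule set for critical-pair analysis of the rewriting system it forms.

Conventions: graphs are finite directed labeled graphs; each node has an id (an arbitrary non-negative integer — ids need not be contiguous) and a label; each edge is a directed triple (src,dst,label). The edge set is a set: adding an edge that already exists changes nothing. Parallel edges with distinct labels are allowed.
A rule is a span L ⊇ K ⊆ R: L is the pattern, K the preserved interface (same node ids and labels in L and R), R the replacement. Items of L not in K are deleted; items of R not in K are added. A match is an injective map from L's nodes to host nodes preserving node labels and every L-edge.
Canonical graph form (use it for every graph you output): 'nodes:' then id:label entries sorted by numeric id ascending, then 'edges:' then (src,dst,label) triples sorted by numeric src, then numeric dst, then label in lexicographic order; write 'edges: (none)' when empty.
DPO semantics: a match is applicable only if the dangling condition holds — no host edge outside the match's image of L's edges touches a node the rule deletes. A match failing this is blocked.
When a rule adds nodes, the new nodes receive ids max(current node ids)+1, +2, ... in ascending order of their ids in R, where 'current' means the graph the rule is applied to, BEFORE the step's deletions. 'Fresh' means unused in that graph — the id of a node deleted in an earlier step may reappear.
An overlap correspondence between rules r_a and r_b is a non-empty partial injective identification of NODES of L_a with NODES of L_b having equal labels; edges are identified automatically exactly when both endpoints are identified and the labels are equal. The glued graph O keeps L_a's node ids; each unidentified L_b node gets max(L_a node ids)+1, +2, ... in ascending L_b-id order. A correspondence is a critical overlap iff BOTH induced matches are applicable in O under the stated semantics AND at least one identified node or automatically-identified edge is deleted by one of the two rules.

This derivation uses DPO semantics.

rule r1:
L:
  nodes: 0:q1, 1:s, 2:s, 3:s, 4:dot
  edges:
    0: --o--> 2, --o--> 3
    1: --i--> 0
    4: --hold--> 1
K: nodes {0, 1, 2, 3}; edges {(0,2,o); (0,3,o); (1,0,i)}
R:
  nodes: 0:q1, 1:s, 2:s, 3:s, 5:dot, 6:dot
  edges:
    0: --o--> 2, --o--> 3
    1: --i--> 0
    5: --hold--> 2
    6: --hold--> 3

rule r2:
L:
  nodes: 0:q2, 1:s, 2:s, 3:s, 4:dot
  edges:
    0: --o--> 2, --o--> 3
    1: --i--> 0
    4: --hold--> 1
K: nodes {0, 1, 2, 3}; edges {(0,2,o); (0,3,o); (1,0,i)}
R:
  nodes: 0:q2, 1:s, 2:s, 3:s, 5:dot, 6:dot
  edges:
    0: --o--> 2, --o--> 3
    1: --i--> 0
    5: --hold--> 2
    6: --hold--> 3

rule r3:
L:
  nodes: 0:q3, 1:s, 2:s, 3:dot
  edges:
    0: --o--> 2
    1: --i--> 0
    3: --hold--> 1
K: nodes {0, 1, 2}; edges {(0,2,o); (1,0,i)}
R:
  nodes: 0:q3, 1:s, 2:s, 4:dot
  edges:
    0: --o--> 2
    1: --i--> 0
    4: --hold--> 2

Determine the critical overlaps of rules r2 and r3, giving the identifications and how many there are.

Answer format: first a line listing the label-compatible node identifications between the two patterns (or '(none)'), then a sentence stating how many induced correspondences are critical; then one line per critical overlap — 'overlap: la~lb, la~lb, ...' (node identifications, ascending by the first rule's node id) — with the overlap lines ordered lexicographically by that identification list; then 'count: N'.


label-compatible node identifications between L(r2) and L(r3): 1~1, 1~2, 2~1, 2~2, 3~1, 3~2, 4~3
3 of the induced correspondences are critical overlaps of r2 and r3.
overlap: 1~1, 2~2, 4~3
overlap: 1~1, 3~2, 4~3
overlap: 1~1, 4~3
count: 3


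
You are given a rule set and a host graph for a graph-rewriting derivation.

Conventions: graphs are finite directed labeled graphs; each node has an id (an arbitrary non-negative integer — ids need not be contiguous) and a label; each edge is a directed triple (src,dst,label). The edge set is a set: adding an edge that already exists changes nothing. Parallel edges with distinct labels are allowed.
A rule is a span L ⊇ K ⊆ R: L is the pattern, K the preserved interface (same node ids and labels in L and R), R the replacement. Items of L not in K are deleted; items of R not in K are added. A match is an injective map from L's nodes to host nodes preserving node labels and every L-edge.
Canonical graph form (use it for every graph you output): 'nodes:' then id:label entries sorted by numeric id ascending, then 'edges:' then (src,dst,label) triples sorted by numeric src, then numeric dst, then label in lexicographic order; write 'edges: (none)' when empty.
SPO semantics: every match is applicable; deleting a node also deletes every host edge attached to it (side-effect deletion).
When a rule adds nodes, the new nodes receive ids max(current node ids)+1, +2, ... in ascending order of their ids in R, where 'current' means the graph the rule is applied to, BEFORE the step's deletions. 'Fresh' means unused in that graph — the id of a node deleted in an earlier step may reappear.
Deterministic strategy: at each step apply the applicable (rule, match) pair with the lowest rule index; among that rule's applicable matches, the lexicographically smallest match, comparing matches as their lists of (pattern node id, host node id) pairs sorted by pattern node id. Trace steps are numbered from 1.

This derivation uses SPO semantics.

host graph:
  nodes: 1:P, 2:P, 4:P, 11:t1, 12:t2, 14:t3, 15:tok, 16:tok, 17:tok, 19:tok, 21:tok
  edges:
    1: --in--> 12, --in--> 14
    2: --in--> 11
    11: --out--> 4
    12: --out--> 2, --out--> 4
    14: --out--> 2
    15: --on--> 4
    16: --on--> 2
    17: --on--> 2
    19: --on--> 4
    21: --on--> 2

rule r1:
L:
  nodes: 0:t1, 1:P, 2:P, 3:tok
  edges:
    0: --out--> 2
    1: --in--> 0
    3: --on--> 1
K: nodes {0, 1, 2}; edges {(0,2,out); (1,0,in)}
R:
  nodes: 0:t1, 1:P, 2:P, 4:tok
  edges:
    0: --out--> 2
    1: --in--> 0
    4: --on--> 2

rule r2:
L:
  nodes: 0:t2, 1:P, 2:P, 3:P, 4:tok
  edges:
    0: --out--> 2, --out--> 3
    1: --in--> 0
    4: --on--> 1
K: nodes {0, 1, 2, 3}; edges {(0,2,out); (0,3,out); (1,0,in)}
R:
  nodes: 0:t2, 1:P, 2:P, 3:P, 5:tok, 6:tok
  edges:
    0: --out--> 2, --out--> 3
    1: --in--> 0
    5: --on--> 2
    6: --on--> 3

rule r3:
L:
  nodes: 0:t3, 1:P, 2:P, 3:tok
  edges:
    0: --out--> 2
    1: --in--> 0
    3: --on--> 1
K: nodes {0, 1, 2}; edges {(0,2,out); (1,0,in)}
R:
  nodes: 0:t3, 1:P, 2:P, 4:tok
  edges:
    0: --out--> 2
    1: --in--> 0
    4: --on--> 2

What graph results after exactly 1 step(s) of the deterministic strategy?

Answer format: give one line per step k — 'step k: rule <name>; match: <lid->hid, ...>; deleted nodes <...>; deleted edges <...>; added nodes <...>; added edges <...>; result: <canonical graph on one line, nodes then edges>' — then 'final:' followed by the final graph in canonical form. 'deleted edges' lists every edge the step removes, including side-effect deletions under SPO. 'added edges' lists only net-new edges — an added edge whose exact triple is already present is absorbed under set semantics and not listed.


step 1: rule r1; match: 0->11, 1->2, 2->4, 3->16; deleted nodes 16; deleted edges (16,2,on); added nodes 22; added edges (22,4,on); result: nodes: 1:P, 2:P, 4:P, 11:t1, 12:t2, 14:t3, 15:tok, 17:tok, 19:tok, 21:tok, 22:tok edges: (1,12,in); (1,14,in); (2,11,in); (11,4,out); (12,2,out); (12,4,out); (14,2,out); (15,4,on); (17,2,on); (19,4,on); (21,2,on); (22,4,on)
final:
nodes: 1:P, 2:P, 4:P, 11:t1, 12:t2, 14:t3, 15:tok, 17:tok, 19:tok, 21:tok, 22:tok
edges: (1,12,in); (1,14,in); (2,11,in); (11,4,out); (12,2,out); (12,4,out); (14,2,out); (15,4,on); (17,2,on); (19,4,on); (21,2,on); (22,4,on)


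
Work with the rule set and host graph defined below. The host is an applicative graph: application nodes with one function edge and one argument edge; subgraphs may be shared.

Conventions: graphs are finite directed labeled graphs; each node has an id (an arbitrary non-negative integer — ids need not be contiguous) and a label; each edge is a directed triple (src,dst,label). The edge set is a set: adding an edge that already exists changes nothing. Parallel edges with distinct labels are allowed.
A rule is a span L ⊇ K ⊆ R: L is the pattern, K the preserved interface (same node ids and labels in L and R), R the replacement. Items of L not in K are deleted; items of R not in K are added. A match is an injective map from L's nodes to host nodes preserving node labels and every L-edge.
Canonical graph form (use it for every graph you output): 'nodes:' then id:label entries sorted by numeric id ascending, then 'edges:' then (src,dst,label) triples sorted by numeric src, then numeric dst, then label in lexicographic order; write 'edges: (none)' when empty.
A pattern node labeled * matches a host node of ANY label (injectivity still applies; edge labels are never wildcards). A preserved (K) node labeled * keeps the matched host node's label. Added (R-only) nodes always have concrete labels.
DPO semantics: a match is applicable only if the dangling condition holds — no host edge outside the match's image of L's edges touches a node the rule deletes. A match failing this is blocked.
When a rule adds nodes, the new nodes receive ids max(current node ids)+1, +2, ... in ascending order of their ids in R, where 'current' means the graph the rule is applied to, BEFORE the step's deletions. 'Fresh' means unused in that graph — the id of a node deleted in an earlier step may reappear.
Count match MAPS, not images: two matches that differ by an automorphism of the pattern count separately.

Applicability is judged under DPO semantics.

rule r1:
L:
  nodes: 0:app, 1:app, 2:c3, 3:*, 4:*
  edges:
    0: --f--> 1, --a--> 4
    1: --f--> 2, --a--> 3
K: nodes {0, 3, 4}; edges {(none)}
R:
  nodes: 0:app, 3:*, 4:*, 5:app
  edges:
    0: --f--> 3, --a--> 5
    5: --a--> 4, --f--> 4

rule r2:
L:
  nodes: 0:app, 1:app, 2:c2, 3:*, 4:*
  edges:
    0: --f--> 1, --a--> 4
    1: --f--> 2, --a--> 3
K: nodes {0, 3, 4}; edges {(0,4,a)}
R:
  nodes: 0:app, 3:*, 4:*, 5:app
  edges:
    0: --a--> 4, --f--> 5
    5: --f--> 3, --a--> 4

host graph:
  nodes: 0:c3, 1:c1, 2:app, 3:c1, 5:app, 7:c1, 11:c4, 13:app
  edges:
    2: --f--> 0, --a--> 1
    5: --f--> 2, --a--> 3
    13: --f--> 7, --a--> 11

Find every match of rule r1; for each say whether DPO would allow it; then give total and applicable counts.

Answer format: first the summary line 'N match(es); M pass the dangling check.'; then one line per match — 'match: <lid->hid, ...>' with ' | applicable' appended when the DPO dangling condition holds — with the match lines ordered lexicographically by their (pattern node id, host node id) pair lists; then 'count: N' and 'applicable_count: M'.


1 match(es); 1 pass the dangling check.
match: 0->5, 1->2, 2->0, 3->1, 4->3 | applicable
count: 1
applicable_count: 1


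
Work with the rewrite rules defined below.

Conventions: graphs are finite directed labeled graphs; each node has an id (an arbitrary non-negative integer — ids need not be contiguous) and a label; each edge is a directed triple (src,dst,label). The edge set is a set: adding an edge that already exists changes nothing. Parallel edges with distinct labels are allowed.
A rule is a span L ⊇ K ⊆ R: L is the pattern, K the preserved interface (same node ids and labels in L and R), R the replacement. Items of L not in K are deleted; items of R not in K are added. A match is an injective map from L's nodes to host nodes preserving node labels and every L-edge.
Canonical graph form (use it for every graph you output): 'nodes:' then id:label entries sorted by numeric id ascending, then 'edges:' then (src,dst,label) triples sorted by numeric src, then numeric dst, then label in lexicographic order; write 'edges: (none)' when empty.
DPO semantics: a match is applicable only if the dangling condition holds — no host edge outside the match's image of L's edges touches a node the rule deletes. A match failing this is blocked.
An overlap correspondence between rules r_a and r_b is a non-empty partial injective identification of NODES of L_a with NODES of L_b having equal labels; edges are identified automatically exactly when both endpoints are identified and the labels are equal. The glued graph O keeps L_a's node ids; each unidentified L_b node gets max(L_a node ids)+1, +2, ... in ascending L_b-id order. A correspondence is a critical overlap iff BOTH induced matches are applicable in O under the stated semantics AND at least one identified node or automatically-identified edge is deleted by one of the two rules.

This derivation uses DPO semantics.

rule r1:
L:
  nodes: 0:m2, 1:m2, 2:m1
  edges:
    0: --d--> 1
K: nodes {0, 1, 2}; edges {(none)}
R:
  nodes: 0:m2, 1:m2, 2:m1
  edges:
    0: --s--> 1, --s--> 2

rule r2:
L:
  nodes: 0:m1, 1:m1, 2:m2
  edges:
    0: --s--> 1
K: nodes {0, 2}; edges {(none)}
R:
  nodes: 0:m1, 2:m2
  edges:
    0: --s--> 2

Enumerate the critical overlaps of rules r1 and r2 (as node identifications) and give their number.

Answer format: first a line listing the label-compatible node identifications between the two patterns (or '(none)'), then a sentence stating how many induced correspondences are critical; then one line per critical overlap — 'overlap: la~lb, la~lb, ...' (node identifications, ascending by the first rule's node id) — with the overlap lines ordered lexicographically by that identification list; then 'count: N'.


label-compatible node identifications between L(r1) and L(r2): 0~2, 1~2, 2~0, 2~1
3 of the induced correspondences are critical overlaps of r1 and r2.
overlap: 0~2, 2~1
overlap: 1~2, 2~1
overlap: 2~1
count: 3


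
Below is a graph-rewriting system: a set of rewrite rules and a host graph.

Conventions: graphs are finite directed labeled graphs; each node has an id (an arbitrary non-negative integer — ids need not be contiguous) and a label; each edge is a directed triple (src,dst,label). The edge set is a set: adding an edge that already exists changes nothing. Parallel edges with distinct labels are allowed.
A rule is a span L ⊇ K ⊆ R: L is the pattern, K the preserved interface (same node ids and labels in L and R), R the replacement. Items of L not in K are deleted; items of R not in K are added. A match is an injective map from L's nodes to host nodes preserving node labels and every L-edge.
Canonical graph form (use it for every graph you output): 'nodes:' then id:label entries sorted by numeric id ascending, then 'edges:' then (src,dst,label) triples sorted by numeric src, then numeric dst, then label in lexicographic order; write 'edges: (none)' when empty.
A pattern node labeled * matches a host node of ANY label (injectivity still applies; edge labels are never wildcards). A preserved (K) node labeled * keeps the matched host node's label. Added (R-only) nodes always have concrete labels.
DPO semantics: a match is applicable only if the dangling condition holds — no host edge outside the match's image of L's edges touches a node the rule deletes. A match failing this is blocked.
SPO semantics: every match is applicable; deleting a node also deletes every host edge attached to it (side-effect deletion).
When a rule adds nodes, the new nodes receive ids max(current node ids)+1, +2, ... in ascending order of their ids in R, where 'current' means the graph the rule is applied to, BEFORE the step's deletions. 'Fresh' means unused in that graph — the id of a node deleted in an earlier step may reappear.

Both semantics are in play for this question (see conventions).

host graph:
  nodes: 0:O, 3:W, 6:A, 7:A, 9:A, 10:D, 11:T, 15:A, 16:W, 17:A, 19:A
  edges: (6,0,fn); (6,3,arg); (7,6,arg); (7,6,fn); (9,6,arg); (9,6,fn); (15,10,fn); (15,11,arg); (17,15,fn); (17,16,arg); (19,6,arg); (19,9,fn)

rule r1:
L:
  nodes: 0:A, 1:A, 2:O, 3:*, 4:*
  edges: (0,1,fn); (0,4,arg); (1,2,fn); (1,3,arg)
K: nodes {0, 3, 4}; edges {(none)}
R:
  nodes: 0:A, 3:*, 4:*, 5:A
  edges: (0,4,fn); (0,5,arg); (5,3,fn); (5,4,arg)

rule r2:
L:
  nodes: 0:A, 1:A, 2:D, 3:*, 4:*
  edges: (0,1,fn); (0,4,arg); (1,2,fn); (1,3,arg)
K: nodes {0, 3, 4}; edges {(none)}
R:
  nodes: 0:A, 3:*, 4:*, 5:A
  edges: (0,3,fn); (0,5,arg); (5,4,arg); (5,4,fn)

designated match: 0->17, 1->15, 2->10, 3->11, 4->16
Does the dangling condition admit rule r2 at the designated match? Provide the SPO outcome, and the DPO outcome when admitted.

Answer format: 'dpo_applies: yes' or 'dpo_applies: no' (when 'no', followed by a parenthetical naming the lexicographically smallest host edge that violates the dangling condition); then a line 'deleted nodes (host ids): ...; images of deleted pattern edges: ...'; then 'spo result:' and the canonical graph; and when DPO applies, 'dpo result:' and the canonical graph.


dpo_applies: yes
deleted nodes (host ids): 10, 15; images of deleted pattern edges: (15,10,fn); (15,11,arg); (17,15,fn); (17,16,arg)
spo result:
nodes: 0:O, 3:W, 6:A, 7:A, 9:A, 11:T, 16:W, 17:A, 19:A, 20:A
edges: (6,0,fn); (6,3,arg); (7,6,arg); (7,6,fn); (9,6,arg); (9,6,fn); (17,11,fn); (17,20,arg); (19,6,arg); (19,9,fn); (20,16,arg); (20,16,fn)
dpo result:
nodes: 0:O, 3:W, 6:A, 7:A, 9:A, 11:T, 16:W, 17:A, 19:A, 20:A
edges: (6,0,fn); (6,3,arg); (7,6,arg); (7,6,fn); (9,6,arg); (9,6,fn); (17,11,fn); (17,20,arg); (19,6,arg); (19,9,fn); (20,16,arg); (20,16,fn)


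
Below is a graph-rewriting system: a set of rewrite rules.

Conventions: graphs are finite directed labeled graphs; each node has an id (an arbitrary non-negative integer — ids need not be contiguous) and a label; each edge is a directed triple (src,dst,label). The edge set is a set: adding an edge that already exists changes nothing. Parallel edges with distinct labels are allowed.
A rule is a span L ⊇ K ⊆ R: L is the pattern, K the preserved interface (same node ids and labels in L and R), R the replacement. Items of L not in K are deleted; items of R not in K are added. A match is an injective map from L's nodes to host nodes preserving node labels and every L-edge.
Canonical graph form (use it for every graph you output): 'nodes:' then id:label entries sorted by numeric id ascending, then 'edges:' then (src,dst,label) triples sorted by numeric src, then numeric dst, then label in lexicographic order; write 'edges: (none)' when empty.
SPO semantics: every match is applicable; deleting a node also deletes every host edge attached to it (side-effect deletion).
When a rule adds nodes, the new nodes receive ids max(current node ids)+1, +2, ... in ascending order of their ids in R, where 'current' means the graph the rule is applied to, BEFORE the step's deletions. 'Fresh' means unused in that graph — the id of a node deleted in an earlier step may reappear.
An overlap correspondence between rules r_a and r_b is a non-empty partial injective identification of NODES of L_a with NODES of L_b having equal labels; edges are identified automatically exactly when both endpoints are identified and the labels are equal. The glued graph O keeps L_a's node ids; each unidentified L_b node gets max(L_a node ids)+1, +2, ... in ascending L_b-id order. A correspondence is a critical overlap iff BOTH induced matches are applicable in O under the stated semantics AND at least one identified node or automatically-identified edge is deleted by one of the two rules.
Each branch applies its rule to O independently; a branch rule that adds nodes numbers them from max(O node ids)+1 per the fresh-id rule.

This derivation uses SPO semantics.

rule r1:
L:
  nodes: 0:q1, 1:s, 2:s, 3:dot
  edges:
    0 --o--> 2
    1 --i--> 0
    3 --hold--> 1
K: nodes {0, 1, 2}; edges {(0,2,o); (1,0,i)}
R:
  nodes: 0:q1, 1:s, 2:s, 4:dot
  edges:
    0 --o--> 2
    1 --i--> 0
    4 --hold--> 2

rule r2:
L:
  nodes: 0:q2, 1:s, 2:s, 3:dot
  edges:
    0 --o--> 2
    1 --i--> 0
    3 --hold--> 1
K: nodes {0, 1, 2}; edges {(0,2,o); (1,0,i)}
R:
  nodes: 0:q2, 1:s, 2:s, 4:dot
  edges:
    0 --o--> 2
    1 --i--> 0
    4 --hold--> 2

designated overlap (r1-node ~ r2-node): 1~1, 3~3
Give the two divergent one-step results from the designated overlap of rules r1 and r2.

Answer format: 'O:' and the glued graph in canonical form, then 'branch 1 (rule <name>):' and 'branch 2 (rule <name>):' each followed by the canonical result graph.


O:
nodes: 0:q1, 1:s, 2:s, 3:dot, 4:q2, 5:s
edges: (0,2,o); (1,0,i); (1,4,i); (3,1,hold); (4,5,o)
branch 1 (rule r1):
nodes: 0:q1, 1:s, 2:s, 4:q2, 5:s, 6:dot
edges: (0,2,o); (1,0,i); (1,4,i); (4,5,o); (6,2,hold)
branch 2 (rule r2):
nodes: 0:q1, 1:s, 2:s, 4:q2, 5:s, 6:dot
edges: (0,2,o); (1,0,i); (1,4,i); (4,5,o); (6,5,hold)


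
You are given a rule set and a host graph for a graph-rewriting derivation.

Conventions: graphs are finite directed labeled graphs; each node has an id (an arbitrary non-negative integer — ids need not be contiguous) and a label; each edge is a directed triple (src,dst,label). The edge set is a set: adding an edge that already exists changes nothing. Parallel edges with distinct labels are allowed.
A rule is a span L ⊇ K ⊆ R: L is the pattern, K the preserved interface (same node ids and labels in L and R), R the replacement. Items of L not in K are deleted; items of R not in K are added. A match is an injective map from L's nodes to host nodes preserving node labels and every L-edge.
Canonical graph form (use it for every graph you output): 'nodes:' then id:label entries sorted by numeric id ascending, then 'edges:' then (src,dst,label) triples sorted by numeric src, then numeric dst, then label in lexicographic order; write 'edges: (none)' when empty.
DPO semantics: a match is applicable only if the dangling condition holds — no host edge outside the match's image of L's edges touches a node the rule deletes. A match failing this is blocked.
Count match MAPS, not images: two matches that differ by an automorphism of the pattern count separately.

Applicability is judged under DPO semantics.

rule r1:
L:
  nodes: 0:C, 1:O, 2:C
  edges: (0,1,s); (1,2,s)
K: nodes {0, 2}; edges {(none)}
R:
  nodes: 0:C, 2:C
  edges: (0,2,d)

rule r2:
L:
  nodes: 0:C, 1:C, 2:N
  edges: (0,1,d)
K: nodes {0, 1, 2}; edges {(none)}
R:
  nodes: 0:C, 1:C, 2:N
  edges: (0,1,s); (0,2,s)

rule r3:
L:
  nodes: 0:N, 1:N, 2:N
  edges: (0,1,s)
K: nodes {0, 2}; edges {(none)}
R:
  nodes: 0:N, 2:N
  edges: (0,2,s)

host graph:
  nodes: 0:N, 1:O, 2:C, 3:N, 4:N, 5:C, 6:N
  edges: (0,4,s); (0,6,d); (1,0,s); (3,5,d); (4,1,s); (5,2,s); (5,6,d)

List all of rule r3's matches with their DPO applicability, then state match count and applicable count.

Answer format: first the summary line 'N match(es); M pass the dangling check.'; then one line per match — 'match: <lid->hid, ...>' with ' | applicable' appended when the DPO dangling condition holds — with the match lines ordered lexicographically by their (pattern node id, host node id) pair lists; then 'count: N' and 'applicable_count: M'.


2 match(es); 0 pass the dangling check.
match: 0->0, 1->4, 2->3
match: 0->0, 1->4, 2->6
count: 2
applicable_count: 0


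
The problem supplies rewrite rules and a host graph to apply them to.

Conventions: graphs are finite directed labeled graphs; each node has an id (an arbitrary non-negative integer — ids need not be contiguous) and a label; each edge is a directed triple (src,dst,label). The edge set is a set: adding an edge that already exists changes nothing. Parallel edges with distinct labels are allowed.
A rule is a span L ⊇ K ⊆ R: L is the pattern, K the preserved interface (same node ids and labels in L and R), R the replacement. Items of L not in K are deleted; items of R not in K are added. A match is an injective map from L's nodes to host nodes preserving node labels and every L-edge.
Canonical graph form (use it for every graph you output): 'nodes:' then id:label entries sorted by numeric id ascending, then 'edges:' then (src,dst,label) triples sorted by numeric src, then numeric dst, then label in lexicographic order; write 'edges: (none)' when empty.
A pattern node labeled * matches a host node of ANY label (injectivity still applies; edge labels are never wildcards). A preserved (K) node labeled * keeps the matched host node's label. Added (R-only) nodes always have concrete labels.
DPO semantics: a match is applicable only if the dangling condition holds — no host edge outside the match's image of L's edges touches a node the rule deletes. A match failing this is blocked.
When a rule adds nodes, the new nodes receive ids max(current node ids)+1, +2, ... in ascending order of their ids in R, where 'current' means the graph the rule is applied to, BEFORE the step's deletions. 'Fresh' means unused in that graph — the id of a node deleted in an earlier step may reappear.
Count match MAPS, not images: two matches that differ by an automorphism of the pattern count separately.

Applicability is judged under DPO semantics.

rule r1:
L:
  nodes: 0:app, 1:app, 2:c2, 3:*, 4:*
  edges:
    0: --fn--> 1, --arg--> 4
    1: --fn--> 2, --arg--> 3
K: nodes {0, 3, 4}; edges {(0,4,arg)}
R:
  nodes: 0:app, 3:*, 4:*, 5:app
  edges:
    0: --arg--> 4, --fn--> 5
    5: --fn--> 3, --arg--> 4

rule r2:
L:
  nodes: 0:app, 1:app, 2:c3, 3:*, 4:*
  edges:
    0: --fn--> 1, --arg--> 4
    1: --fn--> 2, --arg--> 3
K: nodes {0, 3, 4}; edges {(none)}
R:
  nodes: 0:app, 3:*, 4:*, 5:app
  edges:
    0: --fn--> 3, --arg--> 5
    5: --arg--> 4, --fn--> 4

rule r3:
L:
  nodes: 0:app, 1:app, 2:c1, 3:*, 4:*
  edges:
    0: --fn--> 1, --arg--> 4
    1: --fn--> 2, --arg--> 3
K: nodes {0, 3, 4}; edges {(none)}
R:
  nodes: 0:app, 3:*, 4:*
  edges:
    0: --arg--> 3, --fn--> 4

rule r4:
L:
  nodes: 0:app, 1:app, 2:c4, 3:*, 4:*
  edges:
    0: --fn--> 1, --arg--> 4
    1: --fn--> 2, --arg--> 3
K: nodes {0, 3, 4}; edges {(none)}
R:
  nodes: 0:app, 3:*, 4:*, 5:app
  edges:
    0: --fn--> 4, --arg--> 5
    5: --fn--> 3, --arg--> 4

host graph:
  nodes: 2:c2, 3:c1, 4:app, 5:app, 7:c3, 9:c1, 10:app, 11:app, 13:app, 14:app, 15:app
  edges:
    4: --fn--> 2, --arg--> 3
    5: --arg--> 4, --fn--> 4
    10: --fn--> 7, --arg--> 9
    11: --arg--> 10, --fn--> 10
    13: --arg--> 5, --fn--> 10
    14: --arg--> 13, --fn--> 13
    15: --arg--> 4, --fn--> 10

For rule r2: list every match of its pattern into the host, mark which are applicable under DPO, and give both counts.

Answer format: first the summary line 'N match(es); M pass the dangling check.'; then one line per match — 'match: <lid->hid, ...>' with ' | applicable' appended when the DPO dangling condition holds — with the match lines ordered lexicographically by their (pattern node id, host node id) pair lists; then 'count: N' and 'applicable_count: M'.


2 match(es); 0 pass the dangling check.
match: 0->13, 1->10, 2->7, 3->9, 4->5
match: 0->15, 1->10, 2->7, 3->9, 4->4
count: 2
applicable_count: 0


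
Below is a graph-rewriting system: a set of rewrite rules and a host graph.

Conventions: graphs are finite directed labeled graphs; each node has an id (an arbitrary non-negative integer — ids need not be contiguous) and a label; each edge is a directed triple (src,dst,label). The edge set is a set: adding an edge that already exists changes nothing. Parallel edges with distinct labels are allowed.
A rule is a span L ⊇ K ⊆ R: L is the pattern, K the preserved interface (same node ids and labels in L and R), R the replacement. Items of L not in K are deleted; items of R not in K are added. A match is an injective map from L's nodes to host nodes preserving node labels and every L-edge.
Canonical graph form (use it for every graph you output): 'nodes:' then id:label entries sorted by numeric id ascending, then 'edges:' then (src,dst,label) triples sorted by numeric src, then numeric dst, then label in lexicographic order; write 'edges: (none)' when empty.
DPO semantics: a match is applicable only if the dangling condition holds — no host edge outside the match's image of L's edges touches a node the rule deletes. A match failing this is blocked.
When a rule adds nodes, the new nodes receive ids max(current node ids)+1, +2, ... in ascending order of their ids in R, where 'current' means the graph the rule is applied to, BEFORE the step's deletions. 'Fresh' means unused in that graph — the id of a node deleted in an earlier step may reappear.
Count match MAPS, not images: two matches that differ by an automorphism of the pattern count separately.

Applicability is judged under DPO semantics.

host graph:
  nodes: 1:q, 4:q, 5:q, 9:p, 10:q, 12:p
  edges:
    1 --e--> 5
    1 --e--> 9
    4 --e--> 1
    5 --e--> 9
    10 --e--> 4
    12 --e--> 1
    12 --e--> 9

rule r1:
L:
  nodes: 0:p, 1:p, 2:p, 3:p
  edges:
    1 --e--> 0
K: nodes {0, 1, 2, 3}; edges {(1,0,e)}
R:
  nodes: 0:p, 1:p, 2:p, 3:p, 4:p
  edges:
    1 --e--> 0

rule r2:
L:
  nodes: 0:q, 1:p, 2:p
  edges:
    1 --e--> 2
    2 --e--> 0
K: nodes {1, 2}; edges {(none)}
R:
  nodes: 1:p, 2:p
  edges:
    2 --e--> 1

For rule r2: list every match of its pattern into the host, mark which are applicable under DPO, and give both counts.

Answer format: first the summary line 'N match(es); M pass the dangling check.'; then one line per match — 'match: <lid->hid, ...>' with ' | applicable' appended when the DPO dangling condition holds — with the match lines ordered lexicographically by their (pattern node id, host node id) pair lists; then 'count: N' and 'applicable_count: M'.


0 match(es); 0 pass the dangling check.
count: 0
applicable_count: 0


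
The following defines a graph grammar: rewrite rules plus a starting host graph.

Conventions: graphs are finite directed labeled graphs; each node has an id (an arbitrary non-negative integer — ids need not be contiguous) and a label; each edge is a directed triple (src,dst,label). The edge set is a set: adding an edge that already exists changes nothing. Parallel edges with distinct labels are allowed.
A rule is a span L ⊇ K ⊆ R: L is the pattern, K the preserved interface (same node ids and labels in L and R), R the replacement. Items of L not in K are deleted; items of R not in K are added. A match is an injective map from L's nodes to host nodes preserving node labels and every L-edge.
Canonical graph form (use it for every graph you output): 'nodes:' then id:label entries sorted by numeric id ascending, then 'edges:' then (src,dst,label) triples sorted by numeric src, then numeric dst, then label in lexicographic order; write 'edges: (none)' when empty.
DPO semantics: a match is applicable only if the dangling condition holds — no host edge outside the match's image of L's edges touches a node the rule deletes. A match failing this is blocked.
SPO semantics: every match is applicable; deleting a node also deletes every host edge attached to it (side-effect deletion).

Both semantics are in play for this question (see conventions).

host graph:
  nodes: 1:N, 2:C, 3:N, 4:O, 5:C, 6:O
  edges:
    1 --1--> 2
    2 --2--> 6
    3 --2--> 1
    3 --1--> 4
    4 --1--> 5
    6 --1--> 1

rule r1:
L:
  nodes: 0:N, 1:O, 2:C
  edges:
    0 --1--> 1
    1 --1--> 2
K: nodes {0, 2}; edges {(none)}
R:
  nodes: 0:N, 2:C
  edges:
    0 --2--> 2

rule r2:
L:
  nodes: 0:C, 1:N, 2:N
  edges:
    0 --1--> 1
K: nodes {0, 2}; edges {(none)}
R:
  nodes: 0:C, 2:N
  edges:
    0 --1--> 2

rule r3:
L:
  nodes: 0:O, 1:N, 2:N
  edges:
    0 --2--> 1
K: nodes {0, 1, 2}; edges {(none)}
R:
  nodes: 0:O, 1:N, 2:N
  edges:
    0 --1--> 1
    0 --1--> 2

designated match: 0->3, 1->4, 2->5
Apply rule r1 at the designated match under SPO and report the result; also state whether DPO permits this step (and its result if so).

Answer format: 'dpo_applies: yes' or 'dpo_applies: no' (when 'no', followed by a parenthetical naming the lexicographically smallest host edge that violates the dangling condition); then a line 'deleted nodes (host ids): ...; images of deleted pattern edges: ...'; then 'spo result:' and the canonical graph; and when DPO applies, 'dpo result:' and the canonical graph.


dpo_applies: yes
deleted nodes (host ids): 4; images of deleted pattern edges: (3,4,1); (4,5,1)
spo result:
nodes: 1:N, 2:C, 3:N, 5:C, 6:O
edges: (1,2,1); (2,6,2); (3,1,2); (3,5,2); (6,1,1)
dpo result:
nodes: 1:N, 2:C, 3:N, 5:C, 6:O
edges: (1,2,1); (2,6,2); (3,1,2); (3,5,2); (6,1,1)


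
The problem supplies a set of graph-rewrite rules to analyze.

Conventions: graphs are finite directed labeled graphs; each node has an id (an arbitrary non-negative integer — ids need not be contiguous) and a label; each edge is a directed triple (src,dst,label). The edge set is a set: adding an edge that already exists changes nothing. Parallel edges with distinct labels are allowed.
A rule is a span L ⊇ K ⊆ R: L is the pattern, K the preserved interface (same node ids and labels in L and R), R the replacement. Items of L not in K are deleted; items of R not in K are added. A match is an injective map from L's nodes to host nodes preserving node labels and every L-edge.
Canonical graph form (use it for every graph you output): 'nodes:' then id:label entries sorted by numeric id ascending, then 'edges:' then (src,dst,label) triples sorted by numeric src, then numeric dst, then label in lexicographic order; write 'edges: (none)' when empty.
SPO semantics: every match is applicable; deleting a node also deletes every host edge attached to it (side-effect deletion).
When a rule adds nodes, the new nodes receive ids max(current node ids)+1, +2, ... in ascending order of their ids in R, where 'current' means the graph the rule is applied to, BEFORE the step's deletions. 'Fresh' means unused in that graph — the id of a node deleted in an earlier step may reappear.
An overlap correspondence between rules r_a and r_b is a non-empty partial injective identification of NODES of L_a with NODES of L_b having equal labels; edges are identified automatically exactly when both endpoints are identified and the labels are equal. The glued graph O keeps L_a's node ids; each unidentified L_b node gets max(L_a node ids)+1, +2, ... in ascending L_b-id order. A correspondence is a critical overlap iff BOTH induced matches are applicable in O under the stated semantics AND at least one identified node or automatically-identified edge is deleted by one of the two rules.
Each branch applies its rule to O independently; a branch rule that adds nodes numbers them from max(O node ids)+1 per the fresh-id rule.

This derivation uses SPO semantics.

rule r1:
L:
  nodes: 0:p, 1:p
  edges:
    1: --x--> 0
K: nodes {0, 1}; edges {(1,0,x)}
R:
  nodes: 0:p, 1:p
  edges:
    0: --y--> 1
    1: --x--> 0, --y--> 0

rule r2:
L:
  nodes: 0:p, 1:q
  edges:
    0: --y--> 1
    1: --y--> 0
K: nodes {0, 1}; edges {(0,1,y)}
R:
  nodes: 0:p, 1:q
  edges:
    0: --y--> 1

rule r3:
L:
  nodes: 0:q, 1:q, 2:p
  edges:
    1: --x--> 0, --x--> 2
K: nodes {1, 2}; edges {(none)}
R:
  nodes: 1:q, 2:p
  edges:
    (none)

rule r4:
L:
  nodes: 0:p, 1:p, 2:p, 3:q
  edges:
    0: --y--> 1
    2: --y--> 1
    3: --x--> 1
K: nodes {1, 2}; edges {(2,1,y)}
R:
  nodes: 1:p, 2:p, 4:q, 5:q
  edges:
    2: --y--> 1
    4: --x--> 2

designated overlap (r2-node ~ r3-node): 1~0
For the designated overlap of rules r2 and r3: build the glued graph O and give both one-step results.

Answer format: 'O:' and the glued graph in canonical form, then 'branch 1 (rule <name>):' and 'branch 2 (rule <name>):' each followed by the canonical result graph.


O:
nodes: 0:p, 1:q, 2:q, 3:p
edges: (0,1,y); (1,0,y); (2,1,x); (2,3,x)
branch 1 (rule r2):
nodes: 0:p, 1:q, 2:q, 3:p
edges: (0,1,y); (2,1,x); (2,3,x)
branch 2 (rule r3):
nodes: 0:p, 2:q, 3:p
edges: (none)


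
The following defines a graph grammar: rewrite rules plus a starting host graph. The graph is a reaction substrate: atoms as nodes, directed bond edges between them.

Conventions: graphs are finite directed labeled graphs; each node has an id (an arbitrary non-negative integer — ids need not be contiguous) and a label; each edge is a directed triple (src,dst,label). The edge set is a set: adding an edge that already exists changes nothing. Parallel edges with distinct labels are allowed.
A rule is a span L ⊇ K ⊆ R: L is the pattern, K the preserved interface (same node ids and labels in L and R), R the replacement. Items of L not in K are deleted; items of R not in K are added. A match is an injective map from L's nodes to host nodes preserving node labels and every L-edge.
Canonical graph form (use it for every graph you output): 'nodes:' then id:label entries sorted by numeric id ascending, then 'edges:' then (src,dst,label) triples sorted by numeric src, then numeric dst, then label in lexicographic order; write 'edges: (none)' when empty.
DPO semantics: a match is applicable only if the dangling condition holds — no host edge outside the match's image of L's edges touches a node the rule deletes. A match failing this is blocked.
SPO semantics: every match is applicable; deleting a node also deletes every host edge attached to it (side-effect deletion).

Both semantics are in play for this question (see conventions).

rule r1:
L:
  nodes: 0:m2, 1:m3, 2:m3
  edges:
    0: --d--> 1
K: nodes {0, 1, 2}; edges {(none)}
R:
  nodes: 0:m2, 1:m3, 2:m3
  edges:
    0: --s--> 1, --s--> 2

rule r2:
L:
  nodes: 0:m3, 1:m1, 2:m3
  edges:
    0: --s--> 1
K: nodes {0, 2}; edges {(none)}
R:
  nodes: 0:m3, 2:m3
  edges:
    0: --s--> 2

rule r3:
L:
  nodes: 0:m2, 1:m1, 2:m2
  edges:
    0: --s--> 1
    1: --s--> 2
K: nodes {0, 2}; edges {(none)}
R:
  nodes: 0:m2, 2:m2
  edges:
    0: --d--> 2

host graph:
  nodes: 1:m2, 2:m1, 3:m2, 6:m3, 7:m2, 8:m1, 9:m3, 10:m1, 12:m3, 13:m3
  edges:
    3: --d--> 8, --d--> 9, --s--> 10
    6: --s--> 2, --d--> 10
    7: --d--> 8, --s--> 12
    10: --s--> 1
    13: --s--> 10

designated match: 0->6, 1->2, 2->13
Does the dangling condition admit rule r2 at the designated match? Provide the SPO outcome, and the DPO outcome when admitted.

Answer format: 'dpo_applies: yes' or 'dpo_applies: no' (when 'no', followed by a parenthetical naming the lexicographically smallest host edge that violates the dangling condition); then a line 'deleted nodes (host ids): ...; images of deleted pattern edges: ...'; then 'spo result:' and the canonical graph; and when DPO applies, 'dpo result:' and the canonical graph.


dpo_applies: yes
deleted nodes (host ids): 2; images of deleted pattern edges: (6,2,s)
spo result:
nodes: 1:m2, 3:m2, 6:m3, 7:m2, 8:m1, 9:m3, 10:m1, 12:m3, 13:m3
edges: (3,8,d); (3,9,d); (3,10,s); (6,10,d); (6,13,s); (7,8,d); (7,12,s); (10,1,s); (13,10,s)
dpo result:
nodes: 1:m2, 3:m2, 6:m3, 7:m2, 8:m1, 9:m3, 10:m1, 12:m3, 13:m3
edges: (3,8,d); (3,9,d); (3,10,s); (6,10,d); (6,13,s); (7,8,d); (7,12,s); (10,1,s); (13,10,s)
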